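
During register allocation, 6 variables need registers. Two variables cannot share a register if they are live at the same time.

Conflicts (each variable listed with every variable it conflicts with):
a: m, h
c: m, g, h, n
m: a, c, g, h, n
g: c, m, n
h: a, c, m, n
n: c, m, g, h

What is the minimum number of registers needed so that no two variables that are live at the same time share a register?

4

c, m, h, n are mutually in conflict, so at least 4 registers are needed.
Using 4 registers: a=2, c=4, m=1, g=3, h=3, n=2. No two conflicting variables share a register.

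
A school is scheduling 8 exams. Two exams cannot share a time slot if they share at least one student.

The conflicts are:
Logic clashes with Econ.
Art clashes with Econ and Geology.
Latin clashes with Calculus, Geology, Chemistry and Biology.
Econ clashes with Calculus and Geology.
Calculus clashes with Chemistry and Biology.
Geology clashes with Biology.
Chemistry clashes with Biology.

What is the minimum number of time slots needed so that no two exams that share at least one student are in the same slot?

4

Latin, Calculus, Chemistry, Biology pairwise conflict, so at least 4 time slots are needed.
4 time slots suffice: time slot 1 → {Latin, Econ}; time slot 2 → {Logic, Calculus, Geology}; time slot 3 → {Art, Biology}; time slot 4 → {Chemistry}. No two conflicting exams share a time slot.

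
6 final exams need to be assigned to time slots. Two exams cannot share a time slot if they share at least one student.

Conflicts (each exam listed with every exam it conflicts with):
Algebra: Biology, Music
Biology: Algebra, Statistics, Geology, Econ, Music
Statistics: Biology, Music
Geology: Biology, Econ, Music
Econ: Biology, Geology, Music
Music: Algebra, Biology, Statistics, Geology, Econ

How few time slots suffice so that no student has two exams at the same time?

4

Biology, Geology, Econ, Music all conflict with each other, so at least 4 time slots are needed.
4 time slots suffice: time slot 1 → {Music}; time slot 2 → {Biology}; time slot 3 → {Algebra, Statistics, Econ}; time slot 4 → {Geology}. Every pair that conflicts lands in different time slots.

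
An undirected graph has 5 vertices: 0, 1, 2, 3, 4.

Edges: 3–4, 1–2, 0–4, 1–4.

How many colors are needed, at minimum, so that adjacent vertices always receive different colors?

3 and 4 are adjacent, so at least 2 colors are needed.
2 colors suffice: color a → {2, 4}; color b → {0, 1, 3}. Each edge has distinct colors on its endpoints.

2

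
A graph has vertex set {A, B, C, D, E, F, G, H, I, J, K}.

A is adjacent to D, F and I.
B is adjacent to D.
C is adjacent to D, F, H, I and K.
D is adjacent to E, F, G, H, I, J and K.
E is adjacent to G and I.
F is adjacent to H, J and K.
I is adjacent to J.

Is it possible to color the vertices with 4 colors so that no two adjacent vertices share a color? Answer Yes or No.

Yes

The chromatic number is 4. C, D, F, H are mutually adjacent (a clique of size 4), so at least 4 colors are needed.
A valid assignment using 4 colors: A=3, B=2, C=3, D=1, E=3, F=2, G=2, H=4, I=2, J=3, K=4.
That is already a proper 4-coloring.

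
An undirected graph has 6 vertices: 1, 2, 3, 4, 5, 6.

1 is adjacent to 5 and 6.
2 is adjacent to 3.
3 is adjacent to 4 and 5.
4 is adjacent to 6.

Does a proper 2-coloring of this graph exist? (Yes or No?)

The cycle 6-1-5-3-4-6 has odd length 5, so it cannot be 2-colored; at least 3 colors are needed.
So 2 colors are not enough.

No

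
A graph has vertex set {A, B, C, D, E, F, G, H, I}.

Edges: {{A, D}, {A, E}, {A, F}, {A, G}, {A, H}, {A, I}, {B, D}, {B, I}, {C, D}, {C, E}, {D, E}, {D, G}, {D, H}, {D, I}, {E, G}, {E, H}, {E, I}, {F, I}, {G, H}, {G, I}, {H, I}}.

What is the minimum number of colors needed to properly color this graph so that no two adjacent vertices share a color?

6

A, D, E, G, H, I are pairwise adjacent (a clique of size 6), so at least 6 colors are needed.
A valid assignment using 6 colors: A=3, B=3, C=1, D=2, E=4, F=2, G=5, H=6, I=1. Each edge has distinct colors on its endpoints.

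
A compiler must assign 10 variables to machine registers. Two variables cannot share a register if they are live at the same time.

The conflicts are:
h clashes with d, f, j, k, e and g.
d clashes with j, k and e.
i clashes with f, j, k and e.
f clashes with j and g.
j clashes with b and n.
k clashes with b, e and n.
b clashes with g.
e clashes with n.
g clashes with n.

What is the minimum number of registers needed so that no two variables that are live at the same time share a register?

4

h, d, k, e pairwise conflict, so at least 4 registers are needed.
4 registers suffice: register 1 → {h, i, b, n}; register 2 → {j, k, g}; register 3 → {f, e}; register 4 → {d}. No two conflicting variables share a register.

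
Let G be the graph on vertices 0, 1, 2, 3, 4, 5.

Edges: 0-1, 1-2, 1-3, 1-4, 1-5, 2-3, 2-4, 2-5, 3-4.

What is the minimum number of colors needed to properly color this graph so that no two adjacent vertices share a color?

4

1, 2, 3, 4 are mutually adjacent (a clique of size 4), so at least 4 colors are needed.
4 colors suffice: color red → {1}; color blue → {0, 2}; color green → {3, 5}; color yellow → {4}. Each edge has distinct colors on its endpoints.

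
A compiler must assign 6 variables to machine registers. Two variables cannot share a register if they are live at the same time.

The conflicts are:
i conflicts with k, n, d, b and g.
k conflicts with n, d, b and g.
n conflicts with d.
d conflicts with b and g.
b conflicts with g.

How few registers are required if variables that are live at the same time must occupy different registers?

5

i, k, d, b, g all conflict with each other, so at least 5 registers are needed.
5 registers suffice: i=3, k=1, n=4, d=2, b=5, g=4. Each listed conflict is separated.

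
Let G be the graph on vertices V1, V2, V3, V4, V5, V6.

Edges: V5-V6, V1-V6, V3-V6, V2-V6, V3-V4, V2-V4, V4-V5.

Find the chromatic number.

2

V3 and V4 are adjacent, so at least 2 colors are needed.
One proper 2-coloring: V1=2, V2=2, V3=2, V4=1, V5=2, V6=1. Every edge joins two different colors.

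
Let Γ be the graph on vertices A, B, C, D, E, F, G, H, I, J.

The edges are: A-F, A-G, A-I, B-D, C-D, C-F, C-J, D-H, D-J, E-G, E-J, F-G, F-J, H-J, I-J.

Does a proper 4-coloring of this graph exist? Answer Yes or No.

The chromatic number is 3. D, H, J are pairwise adjacent, so at least 3 colors are needed.
A valid assignment using 3 colors: A=3, B=1, C=3, D=2, E=2, F=2, G=1, H=3, I=2, J=1.
Since 4 ≥ 3, a proper 4-coloring certainly exists.

Yes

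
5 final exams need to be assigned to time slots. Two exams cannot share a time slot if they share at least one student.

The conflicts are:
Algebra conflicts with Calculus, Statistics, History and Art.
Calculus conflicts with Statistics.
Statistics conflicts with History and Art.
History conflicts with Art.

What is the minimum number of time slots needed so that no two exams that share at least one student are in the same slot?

4

Algebra, Statistics, History, Art pairwise conflict, so at least 4 time slots are needed.
A valid assignment using 4 time slots: Algebra=2, Calculus=3, Statistics=1, History=3, Art=4. Every pair that conflicts lands in different time slots.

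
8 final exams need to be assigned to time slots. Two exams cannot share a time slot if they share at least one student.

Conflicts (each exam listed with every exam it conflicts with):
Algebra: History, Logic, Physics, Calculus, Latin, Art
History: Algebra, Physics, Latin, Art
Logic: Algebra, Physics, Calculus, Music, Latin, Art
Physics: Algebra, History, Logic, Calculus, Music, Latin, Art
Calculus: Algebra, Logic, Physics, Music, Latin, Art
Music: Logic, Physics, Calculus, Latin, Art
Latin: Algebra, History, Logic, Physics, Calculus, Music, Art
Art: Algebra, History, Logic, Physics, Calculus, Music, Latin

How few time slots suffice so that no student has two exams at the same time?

Algebra, Logic, Physics, Calculus, Latin, Art pairwise conflict, so at least 6 time slots are needed.
6 time slots suffice: Algebra=5, History=4, Logic=4, Physics=1, Calculus=6, Music=5, Latin=2, Art=3. No two conflicting exams share a time slot.

6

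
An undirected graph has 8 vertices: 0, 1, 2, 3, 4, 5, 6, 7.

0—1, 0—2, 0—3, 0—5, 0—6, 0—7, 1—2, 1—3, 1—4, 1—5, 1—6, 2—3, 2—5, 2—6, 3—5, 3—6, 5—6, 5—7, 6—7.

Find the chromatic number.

0, 1, 2, 3, 5, 6 are mutually adjacent (a clique of size 6), so at least 6 colors are needed.
6 colors suffice: color a → {0, 4}; color b → {5}; color c → {6}; color d → {1, 7}; color e → {2}; color f → {3}. Each edge has distinct colors on its endpoints.

6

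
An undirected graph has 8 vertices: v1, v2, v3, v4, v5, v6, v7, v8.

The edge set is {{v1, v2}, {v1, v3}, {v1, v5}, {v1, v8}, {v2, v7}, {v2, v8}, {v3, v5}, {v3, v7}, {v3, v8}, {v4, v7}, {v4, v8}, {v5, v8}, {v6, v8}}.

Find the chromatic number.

4

v1, v3, v5, v8 form a clique, so at least 4 colors are needed.
4 colors suffice: v1=2, v2=3, v3=3, v4=2, v5=4, v6=2, v7=1, v8=1. Every edge joins two different colors.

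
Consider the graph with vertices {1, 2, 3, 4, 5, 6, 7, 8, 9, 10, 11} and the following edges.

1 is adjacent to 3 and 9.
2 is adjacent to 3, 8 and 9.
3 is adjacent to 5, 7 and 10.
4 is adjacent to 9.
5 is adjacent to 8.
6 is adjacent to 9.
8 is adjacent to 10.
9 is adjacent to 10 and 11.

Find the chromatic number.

2 and 3 are adjacent, so at least 2 colors are needed.
2 colors suffice: color a → {3, 8, 9}; color b → {1, 2, 4, 5, 6, 7, 10, 11}. No two adjacent vertices share a color.

2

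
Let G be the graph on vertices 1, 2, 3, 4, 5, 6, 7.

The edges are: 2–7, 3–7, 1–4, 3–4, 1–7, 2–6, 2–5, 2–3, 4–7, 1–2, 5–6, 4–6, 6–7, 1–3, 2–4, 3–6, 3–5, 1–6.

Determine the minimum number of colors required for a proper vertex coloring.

1, 2, 3, 4, 6, 7 form a clique, so at least 6 colors are needed.
6 colors suffice: 1=orange, 2=blue, 3=red, 4=purple, 5=yellow, 6=green, 7=yellow. Each edge has distinct colors on its endpoints.

6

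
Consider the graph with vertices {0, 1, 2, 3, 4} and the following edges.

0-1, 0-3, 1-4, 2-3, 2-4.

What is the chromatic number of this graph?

The cycle 2-3-0-1-4-2 has odd length 5, so it cannot be 2-colored; at least 3 colors are needed.
3 colors suffice: color a → {0, 4}; color b → {1, 3}; color c → {2}. Each edge has distinct colors on its endpoints.

3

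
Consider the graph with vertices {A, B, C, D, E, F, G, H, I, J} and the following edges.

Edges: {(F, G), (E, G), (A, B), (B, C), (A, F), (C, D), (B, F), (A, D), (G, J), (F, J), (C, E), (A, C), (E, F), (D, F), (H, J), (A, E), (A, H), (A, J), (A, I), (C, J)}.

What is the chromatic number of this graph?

F, G, J are mutually adjacent, so at least 3 colors are needed.
One proper 3-coloring: A=1, B=3, C=2, D=3, E=3, F=2, G=1, H=2, I=2, J=3. No two adjacent vertices share a color.

3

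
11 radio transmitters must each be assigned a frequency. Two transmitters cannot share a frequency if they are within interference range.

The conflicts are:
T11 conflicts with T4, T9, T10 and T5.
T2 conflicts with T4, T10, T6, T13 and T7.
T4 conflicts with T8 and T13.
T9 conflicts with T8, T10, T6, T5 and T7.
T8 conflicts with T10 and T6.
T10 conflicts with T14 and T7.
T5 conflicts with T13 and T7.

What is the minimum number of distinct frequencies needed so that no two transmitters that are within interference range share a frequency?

3

T9, T5, T7 are mutually in conflict, so at least 3 frequencies are needed.
3 frequencies suffice: frequency 1 → {T2, T9, T14}; frequency 2 → {T4, T10, T6, T5}; frequency 3 → {T11, T8, T13, T7}. No two conflicting transmitters share a frequency.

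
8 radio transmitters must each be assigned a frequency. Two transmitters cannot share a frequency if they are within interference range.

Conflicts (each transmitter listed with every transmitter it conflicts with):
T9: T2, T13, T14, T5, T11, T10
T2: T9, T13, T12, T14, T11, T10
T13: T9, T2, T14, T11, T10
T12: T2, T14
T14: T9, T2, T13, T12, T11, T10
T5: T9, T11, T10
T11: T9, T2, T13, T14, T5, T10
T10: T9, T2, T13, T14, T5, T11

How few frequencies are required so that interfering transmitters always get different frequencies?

6

T9, T2, T13, T14, T11, T10 are mutually in conflict, so at least 6 frequencies are needed.
Using 6 frequencies: T9=2, T2=4, T13=6, T12=1, T14=5, T5=4, T11=3, T10=1. Every pair that conflicts lands in different frequencies.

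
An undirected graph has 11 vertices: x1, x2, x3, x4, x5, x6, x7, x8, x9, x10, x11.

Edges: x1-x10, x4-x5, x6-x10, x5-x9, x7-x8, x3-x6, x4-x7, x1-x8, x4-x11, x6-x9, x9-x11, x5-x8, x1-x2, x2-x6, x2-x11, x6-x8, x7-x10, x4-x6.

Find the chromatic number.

x4 and x5 are adjacent, so at least 2 colors are needed.
2 colors suffice: color R → {x1, x5, x6, x7, x11}; color B → {x2, x3, x4, x8, x9, x10}. Each edge has distinct colors on its endpoints.

2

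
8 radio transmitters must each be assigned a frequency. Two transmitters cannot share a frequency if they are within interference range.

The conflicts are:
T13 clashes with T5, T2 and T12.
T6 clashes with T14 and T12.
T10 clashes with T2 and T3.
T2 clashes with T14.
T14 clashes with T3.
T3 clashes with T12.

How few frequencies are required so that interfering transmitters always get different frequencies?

3

The cycle T13-T12-T3-T14-T2-T13 has odd length 5, so it cannot be 2-colored; at least 3 frequencies are needed.
3 frequencies suffice: frequency 1 → {T13, T6, T3}; frequency 2 → {T5, T2, T12}; frequency 3 → {T10, T14}. No two conflicting transmitters share a frequency.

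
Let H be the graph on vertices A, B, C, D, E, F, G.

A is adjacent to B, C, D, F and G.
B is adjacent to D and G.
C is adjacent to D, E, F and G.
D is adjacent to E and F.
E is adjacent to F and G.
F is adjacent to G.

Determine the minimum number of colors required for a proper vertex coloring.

4

A, C, F, G are mutually adjacent (a clique of size 4), so at least 4 colors are needed.
4 colors suffice: color 1 → {A, E}; color 2 → {B, C}; color 3 → {D, G}; color 4 → {F}. Each edge has distinct colors on its endpoints.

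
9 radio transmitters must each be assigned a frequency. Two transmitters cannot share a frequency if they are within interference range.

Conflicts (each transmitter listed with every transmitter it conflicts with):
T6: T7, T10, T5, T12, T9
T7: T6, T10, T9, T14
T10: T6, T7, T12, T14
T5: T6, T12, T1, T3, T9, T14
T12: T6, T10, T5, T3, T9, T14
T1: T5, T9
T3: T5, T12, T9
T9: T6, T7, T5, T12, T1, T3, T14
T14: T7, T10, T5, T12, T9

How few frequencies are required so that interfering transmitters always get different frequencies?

T6, T5, T12, T9 are mutually in conflict, so at least 4 frequencies are needed.
4 frequencies suffice: T6=4, T7=2, T10=1, T5=3, T12=2, T1=2, T3=4, T9=1, T14=4. Every pair that conflicts lands in different frequencies.

4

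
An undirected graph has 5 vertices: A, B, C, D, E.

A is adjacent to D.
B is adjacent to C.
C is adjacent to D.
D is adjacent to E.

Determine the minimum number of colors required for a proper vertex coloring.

B and C are adjacent, so at least 2 colors are needed.
2 colors suffice: color 1 → {B, D}; color 2 → {A, C, E}. No two adjacent vertices share a color.

2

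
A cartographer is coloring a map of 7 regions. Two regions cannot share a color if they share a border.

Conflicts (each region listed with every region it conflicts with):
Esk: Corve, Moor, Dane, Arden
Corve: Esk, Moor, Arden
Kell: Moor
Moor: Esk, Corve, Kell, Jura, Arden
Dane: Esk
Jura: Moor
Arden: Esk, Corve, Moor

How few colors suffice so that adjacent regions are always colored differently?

4

Esk, Corve, Moor, Arden pairwise conflict, so at least 4 colors are needed.
4 colors suffice: color 1 → {Moor, Dane}; color 2 → {Esk, Kell, Jura}; color 3 → {Arden}; color 4 → {Corve}. Each listed conflict is separated.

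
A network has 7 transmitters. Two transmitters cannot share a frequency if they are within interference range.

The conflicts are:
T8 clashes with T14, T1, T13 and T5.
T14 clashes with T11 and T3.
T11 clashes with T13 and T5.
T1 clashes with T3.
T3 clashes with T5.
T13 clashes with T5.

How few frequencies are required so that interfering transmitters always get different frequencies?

3

T11, T13, T5 pairwise conflict, so at least 3 frequencies are needed.
3 frequencies suffice: frequency 1 → {T8, T11, T3}; frequency 2 → {T14, T1, T5}; frequency 3 → {T13}. Every pair that conflicts lands in different frequencies.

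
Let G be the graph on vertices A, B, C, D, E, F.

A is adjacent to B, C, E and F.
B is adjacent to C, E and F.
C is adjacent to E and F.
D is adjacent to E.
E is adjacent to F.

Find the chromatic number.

5

A, B, C, E, F are pairwise adjacent (a clique of size 5), so at least 5 colors are needed.
5 colors suffice: color 1 → {E}; color 2 → {A, D}; color 3 → {B}; color 4 → {F}; color 5 → {C}. No two adjacent vertices share a color.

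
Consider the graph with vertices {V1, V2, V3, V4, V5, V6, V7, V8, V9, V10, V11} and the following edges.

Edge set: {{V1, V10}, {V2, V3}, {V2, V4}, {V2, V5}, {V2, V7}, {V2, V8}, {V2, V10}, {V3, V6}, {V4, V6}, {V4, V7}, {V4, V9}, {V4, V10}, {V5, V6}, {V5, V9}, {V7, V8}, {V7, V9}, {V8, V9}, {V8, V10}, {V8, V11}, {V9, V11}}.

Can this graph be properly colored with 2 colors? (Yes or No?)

V2, V4, V7 are pairwise adjacent, so at least 3 colors are needed.
So 2 colors are not enough.

No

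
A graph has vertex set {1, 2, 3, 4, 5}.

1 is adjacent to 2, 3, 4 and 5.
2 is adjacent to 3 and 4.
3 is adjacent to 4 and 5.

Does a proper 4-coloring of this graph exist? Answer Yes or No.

The chromatic number is 4. 1, 2, 3, 4 are pairwise adjacent (a clique of size 4), so at least 4 colors are needed.
4 colors suffice: color a → {3}; color b → {1}; color c → {4, 5}; color d → {2}.
That is already a proper 4-coloring.

Yes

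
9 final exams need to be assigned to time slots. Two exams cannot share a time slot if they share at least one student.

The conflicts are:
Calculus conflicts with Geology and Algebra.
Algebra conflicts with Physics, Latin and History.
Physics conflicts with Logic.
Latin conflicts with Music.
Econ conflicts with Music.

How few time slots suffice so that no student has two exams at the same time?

Calculus and Geology conflict, so at least 2 time slots are needed.
2 time slots suffice: time slot 1 → {Geology, Algebra, Logic, Music}; time slot 2 → {Calculus, Physics, Latin, Econ, History}. Each listed conflict is separated.

2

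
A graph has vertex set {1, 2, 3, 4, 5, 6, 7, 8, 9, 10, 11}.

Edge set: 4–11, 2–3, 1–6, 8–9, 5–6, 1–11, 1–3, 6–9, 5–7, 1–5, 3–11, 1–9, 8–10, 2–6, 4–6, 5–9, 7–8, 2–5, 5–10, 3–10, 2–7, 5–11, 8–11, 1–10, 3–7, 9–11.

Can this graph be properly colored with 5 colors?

The chromatic number is 4. 1, 5, 6, 9 form a clique, so at least 4 colors are needed.
4 colors suffice: color red → {3, 4, 5, 8}; color blue → {6, 7, 10, 11}; color green → {1, 2}; color yellow → {9}.
Since 5 ≥ 4, a proper 5-coloring certainly exists.

Yes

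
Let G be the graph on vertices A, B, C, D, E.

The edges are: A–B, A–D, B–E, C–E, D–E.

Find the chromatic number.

A and B are adjacent, so at least 2 colors are needed.
A valid assignment using 2 colors: A=1, B=2, C=2, D=2, E=1. Every edge joins two different colors.

2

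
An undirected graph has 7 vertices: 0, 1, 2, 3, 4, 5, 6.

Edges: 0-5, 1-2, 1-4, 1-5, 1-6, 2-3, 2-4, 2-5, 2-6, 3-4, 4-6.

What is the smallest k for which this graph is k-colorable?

4

1, 2, 4, 6 are mutually adjacent (a clique of size 4), so at least 4 colors are needed.
One proper 4-coloring: 0=red, 1=green, 2=red, 3=green, 4=blue, 5=blue, 6=yellow. Each edge has distinct colors on its endpoints.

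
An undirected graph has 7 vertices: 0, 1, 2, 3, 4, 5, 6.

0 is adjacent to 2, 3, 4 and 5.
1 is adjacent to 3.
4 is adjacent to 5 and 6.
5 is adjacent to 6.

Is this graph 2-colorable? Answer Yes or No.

No

0, 4, 5 are mutually adjacent, so at least 3 colors are needed.
So 2 colors are not enough.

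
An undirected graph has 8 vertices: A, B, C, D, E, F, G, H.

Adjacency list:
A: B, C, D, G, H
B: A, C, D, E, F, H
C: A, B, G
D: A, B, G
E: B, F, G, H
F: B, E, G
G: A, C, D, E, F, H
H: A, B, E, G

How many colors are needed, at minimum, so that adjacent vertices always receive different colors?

3

A, C, G are pairwise adjacent, so at least 3 colors are needed.
3 colors suffice: color 1 → {B, G}; color 2 → {A, E}; color 3 → {C, D, F, H}. Every edge joins two different colors.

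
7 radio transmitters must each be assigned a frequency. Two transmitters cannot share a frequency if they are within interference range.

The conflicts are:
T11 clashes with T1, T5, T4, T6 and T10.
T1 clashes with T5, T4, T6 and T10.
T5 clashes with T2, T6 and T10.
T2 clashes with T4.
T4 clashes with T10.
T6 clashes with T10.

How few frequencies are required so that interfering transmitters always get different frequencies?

5

T11, T1, T5, T6, T10 are mutually in conflict, so at least 5 frequencies are needed.
A valid assignment using 5 frequencies: T11=4, T1=2, T5=3, T2=1, T4=3, T6=5, T10=1. Each listed conflict is separated.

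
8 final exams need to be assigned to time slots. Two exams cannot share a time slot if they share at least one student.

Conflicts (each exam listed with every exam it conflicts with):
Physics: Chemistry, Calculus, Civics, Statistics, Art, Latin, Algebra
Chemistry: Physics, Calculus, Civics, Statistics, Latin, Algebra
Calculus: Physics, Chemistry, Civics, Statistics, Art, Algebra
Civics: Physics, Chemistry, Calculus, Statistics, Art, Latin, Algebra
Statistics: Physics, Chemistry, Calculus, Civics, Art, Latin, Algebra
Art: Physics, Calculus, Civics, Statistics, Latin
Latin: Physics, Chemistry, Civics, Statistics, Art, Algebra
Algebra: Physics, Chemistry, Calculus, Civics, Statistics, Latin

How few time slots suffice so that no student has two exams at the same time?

Physics, Chemistry, Civics, Statistics, Latin, Algebra all conflict with each other, so at least 6 time slots are needed.
6 time slots suffice: time slot 1 → {Physics}; time slot 2 → {Civics}; time slot 3 → {Statistics}; time slot 4 → {Calculus, Latin}; time slot 5 → {Art, Algebra}; time slot 6 → {Chemistry}. Each listed conflict is separated.

6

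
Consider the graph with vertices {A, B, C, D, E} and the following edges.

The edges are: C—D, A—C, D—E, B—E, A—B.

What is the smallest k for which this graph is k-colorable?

The cycle E-D-C-A-B-E has odd length 5, so it cannot be 2-colored; at least 3 colors are needed.
3 colors suffice: color 1 → {B, C}; color 2 → {A, D}; color 3 → {E}. No two adjacent vertices share a color.

3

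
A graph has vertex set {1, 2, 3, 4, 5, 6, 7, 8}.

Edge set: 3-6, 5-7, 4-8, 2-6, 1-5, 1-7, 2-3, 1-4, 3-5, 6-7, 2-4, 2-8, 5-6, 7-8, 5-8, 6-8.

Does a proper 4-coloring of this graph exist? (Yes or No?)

Yes

The chromatic number is 4. 5, 6, 7, 8 are pairwise adjacent (a clique of size 4), so at least 4 colors are needed.
4 colors suffice: color red → {2, 5}; color blue → {4, 6}; color green → {1, 3, 8}; color yellow → {7}.
That is already a proper 4-coloring.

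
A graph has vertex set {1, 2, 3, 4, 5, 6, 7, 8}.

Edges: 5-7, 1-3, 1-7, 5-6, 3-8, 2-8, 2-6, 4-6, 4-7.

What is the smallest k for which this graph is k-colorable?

The cycle 5-6-2-8-3-1-7-5 has odd length 7, so it cannot be 2-colored; at least 3 colors are needed.
3 colors suffice: color red → {6, 7, 8}; color blue → {1, 2, 4, 5}; color green → {3}. Every edge joins two different colors.

3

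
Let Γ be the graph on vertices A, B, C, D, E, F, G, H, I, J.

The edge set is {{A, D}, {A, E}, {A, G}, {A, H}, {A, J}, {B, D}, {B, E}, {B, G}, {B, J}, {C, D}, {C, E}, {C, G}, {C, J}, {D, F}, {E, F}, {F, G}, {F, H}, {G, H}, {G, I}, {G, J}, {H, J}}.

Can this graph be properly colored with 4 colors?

Yes

The chromatic number is 4. A, G, H, J are mutually adjacent (a clique of size 4), so at least 4 colors are needed.
A valid assignment using 4 colors: A=2, B=2, C=2, D=1, E=1, F=2, G=1, H=4, I=2, J=3.
That is already a proper 4-coloring.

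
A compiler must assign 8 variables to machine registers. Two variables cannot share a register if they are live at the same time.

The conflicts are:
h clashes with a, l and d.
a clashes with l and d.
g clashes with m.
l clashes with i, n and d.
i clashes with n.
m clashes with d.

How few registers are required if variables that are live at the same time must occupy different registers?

h, a, l, d are mutually in conflict, so at least 4 registers are needed.
Using 4 registers: h=3, a=4, g=2, l=1, i=3, m=1, n=2, d=2. No two conflicting variables share a register.

4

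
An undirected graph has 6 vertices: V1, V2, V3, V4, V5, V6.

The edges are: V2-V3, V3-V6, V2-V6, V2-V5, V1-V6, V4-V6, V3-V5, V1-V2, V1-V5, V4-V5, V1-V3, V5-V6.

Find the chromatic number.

5

V1, V2, V3, V5, V6 are mutually adjacent (a clique of size 5), so at least 5 colors are needed.
One proper 5-coloring: V1=purple, V2=green, V3=yellow, V4=green, V5=red, V6=blue. No two adjacent vertices share a color.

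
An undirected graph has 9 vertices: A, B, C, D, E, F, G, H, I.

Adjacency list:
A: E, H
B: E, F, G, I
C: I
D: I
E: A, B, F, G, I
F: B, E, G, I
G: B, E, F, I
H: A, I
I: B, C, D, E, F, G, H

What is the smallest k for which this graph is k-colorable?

B, E, F, G, I form a clique, so at least 5 colors are needed.
A valid assignment using 5 colors: A=red, B=purple, C=blue, D=blue, E=blue, F=green, G=yellow, H=blue, I=red. No two adjacent vertices share a color.

5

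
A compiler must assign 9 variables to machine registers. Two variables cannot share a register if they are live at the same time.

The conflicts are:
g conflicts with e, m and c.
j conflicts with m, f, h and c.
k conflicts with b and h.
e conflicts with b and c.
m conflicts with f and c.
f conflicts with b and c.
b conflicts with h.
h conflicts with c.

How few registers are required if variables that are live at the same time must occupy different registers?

j, m, f, c all conflict with each other, so at least 4 registers are needed.
A valid assignment using 4 registers: g=3, j=4, k=3, e=2, m=2, f=3, b=1, h=2, c=1. Each listed conflict is separated.

4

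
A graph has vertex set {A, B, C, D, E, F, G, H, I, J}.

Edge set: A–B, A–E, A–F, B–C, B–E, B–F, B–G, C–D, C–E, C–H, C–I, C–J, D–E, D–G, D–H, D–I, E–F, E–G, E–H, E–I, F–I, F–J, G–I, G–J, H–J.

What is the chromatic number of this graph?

4

C, D, E, I are pairwise adjacent (a clique of size 4), so at least 4 colors are needed.
4 colors suffice: color red → {E, J}; color blue → {C, F, G}; color green → {B, H, I}; color yellow → {A, D}. Every edge joins two different colors.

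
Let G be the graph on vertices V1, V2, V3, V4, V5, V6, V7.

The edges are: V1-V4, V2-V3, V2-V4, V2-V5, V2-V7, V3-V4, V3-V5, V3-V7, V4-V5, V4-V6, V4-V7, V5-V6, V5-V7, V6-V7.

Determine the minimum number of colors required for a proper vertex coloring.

5

V2, V3, V4, V5, V7 are pairwise adjacent (a clique of size 5), so at least 5 colors are needed.
5 colors suffice: color 1 → {V4}; color 2 → {V1, V7}; color 3 → {V5}; color 4 → {V2, V6}; color 5 → {V3}. Each edge has distinct colors on its endpoints.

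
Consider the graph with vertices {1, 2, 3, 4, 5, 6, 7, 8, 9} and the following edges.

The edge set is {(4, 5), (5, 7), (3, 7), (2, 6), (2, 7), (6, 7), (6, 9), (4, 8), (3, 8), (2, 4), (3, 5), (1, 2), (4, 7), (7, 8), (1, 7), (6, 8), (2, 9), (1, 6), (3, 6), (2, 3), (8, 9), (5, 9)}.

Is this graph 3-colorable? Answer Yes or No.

No

3, 6, 7, 8 are pairwise adjacent (a clique of size 4), so at least 4 colors are needed.
So 3 colors are not enough.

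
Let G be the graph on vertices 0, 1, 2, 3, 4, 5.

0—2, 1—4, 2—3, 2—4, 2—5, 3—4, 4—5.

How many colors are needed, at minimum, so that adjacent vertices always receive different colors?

2, 3, 4 form a triangle, so at least 3 colors are needed.
3 colors suffice: color a → {1, 2}; color b → {0, 4}; color c → {3, 5}. Each edge has distinct colors on its endpoints.

3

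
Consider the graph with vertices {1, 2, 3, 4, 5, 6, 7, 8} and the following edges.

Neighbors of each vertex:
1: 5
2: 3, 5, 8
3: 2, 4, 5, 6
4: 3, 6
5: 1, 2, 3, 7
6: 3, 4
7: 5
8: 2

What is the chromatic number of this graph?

2, 3, 5 are pairwise adjacent, so at least 3 colors are needed.
One proper 3-coloring: 1=b, 2=c, 3=b, 4=a, 5=a, 6=c, 7=b, 8=a. No two adjacent vertices share a color.

3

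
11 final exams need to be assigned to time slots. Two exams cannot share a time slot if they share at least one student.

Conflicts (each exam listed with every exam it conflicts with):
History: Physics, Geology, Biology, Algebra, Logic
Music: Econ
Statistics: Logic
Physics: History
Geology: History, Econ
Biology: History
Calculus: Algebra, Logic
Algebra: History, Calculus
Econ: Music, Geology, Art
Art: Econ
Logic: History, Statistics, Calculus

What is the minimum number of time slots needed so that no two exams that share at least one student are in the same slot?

History and Physics conflict, so at least 2 time slots are needed.
2 time slots suffice: time slot 1 → {History, Statistics, Calculus, Econ}; time slot 2 → {Music, Physics, Geology, Biology, Algebra, Art, Logic}. Every pair that conflicts lands in different time slots.

2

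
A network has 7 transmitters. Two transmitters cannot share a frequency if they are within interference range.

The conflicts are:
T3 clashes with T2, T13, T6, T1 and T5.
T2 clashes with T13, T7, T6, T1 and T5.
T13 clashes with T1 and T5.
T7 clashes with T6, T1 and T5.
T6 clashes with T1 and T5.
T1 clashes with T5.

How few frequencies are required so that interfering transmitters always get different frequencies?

T3, T2, T13, T1, T5 pairwise conflict, so at least 5 frequencies are needed.
A valid assignment using 5 frequencies: T3=4, T2=1, T13=5, T7=4, T6=5, T1=2, T5=3. Every pair that conflicts lands in different frequencies.

5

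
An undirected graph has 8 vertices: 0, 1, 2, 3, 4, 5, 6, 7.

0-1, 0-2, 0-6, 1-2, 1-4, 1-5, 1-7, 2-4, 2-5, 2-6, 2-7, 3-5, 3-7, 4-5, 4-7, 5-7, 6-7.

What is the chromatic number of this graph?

5

1, 2, 4, 5, 7 are mutually adjacent (a clique of size 5), so at least 5 colors are needed.
5 colors suffice: color red → {2, 3}; color blue → {0, 7}; color green → {1, 6}; color yellow → {5}; color purple → {4}. Each edge has distinct colors on its endpoints.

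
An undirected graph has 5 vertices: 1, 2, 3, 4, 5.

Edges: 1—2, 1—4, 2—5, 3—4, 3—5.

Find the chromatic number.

3

The cycle 3-5-2-1-4-3 has odd length 5, so it cannot be 2-colored; at least 3 colors are needed.
One proper 3-coloring: 1=blue, 2=red, 3=red, 4=green, 5=blue. Each edge has distinct colors on its endpoints.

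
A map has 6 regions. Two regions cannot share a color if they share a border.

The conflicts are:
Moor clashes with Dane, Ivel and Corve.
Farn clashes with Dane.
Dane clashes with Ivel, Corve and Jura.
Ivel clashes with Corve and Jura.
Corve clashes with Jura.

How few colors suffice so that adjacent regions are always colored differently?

Dane, Ivel, Corve, Jura pairwise conflict, so at least 4 colors are needed.
4 colors suffice: color 1 → {Dane}; color 2 → {Farn, Corve}; color 3 → {Ivel}; color 4 → {Moor, Jura}. Each listed conflict is separated.

4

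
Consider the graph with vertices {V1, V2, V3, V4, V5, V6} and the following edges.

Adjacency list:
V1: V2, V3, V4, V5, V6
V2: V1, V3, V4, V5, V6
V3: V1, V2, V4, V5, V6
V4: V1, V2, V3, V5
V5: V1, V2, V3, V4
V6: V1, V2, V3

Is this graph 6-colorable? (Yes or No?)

Yes

The chromatic number is 5. V1, V2, V3, V4, V5 are mutually adjacent (a clique of size 5), so at least 5 colors are needed.
5 colors suffice: color 1 → {V3}; color 2 → {V2}; color 3 → {V1}; color 4 → {V4, V6}; color 5 → {V5}.
Since 6 ≥ 5, a proper 6-coloring certainly exists.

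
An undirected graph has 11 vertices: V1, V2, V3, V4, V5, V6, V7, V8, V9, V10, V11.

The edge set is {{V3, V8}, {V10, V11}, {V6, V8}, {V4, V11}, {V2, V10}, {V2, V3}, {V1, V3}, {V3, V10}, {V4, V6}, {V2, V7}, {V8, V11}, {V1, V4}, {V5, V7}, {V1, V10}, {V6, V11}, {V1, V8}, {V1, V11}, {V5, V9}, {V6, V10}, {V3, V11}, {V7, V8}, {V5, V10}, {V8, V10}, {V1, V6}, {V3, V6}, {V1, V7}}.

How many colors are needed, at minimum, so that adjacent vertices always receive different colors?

6

V1, V3, V6, V8, V10, V11 are mutually adjacent (a clique of size 6), so at least 6 colors are needed.
6 colors suffice: color 1 → {V1, V2, V5}; color 2 → {V4, V7, V9, V10}; color 3 → {V11}; color 4 → {V6}; color 5 → {V3}; color 6 → {V8}. No two adjacent vertices share a color.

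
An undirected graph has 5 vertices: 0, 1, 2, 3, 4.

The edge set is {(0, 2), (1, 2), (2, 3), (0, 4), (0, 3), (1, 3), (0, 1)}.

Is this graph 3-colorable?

0, 1, 2, 3 are mutually adjacent (a clique of size 4), so at least 4 colors are needed.
So 3 colors are not enough.

No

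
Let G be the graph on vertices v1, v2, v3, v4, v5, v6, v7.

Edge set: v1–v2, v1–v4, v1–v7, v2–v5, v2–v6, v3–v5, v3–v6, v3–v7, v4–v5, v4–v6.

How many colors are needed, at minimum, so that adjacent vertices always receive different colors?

3

The cycle v1-v2-v5-v3-v7-v1 has odd length 5, so it cannot be 2-colored; at least 3 colors are needed.
3 colors suffice: v1=1, v2=2, v3=2, v4=2, v5=1, v6=1, v7=3. No two adjacent vertices share a color.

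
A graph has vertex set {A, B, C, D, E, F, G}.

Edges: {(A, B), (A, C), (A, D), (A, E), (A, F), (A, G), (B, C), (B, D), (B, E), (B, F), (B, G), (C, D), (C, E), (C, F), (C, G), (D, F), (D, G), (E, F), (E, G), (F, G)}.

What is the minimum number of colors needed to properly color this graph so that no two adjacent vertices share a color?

A, B, C, D, F, G are pairwise adjacent (a clique of size 6), so at least 6 colors are needed.
A valid assignment using 6 colors: A=4, B=1, C=2, D=6, E=6, F=5, G=3. Every edge joins two different colors.

6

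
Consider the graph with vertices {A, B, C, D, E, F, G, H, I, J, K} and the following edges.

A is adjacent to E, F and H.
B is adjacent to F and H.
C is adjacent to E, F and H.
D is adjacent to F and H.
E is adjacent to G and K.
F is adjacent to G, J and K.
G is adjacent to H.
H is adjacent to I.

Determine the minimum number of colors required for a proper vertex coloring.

2

H and I are adjacent, so at least 2 colors are needed.
One proper 2-coloring: A=2, B=2, C=2, D=2, E=1, F=1, G=2, H=1, I=2, J=2, K=2. Each edge has distinct colors on its endpoints.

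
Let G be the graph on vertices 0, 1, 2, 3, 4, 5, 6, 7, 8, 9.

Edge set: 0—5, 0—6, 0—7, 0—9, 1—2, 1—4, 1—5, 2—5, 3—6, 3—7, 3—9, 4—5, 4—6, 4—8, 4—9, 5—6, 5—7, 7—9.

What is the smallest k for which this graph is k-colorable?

3

1, 4, 5 form a triangle, so at least 3 colors are needed.
3 colors suffice: color red → {5, 8, 9}; color blue → {0, 2, 3, 4}; color green → {1, 6, 7}. Every edge joins two different colors.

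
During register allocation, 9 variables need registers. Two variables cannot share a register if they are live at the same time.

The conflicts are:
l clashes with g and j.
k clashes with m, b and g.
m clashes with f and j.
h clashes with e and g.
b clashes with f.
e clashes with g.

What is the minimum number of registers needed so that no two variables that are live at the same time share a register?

3

h, e, g pairwise conflict, so at least 3 registers are needed.
Using 3 registers: l=3, k=2, m=1, h=3, b=1, f=2, e=2, g=1, j=2. Every pair that conflicts lands in different registers.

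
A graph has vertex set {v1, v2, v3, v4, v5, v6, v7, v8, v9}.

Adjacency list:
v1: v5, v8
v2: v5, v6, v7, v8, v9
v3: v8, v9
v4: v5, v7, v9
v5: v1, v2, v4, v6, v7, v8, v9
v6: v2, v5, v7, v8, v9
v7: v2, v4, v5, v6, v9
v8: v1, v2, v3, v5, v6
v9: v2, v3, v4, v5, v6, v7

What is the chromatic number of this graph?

5

v2, v5, v6, v7, v9 are mutually adjacent (a clique of size 5), so at least 5 colors are needed.
One proper 5-coloring: v1=3, v2=5, v3=1, v4=3, v5=1, v6=3, v7=4, v8=2, v9=2. Each edge has distinct colors on its endpoints.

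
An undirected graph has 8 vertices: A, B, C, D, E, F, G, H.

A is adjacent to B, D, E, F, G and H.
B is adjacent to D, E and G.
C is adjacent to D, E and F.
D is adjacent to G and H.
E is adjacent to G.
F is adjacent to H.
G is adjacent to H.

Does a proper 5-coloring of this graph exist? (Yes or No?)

The chromatic number is 4. A, D, G, H are pairwise adjacent (a clique of size 4), so at least 4 colors are needed.
A valid assignment using 4 colors: A=1, B=4, C=1, D=2, E=2, F=2, G=3, H=4.
Since 5 ≥ 4, a proper 5-coloring certainly exists.

Yes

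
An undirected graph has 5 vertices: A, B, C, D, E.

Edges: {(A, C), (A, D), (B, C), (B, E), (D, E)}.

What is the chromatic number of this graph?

The cycle A-C-B-E-D-A has odd length 5, so it cannot be 2-colored; at least 3 colors are needed.
3 colors suffice: color 1 → {A, B}; color 2 → {C, D}; color 3 → {E}. No two adjacent vertices share a color.

3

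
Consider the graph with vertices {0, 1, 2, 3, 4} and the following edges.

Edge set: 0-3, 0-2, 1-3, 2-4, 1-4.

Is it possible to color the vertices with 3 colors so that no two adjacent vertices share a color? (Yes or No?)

Yes

The chromatic number is 3. The cycle 1-4-2-0-3-1 has odd length 5, so it cannot be 2-colored; at least 3 colors are needed.
A valid assignment using 3 colors: 0=b, 1=a, 2=a, 3=c, 4=b.
That is already a proper 3-coloring.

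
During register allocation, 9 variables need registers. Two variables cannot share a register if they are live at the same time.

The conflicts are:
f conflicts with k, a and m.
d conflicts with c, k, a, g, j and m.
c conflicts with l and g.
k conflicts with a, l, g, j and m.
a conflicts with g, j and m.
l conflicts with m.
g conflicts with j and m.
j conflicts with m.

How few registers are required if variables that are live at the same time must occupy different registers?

6

d, k, a, g, j, m all conflict with each other, so at least 6 registers are needed.
Using 6 registers: f=3, d=5, c=1, k=2, a=4, l=3, g=3, j=6, m=1. Every pair that conflicts lands in different registers.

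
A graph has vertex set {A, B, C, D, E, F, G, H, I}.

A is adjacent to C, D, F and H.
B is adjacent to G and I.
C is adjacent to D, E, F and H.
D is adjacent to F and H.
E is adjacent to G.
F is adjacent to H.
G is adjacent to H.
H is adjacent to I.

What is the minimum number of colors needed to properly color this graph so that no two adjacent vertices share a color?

5

A, C, D, F, H are mutually adjacent (a clique of size 5), so at least 5 colors are needed.
5 colors suffice: A=4, B=1, C=2, D=5, E=1, F=3, G=2, H=1, I=2. Every edge joins two different colors.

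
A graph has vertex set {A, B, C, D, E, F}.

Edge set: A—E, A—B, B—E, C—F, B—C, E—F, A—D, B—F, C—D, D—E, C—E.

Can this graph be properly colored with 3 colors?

No

B, C, E, F form a clique, so at least 4 colors are needed.
So 3 colors are not enough.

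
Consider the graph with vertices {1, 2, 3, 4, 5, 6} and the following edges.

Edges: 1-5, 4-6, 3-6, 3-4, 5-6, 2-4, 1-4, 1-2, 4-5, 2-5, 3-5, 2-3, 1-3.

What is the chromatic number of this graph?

5

1, 2, 3, 4, 5 form a clique, so at least 5 colors are needed.
A valid assignment using 5 colors: 1=e, 2=d, 3=c, 4=a, 5=b, 6=d. Each edge has distinct colors on its endpoints.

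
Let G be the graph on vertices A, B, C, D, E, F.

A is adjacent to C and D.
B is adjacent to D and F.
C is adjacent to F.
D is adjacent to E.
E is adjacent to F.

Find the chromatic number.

The cycle F-C-A-D-B-F has odd length 5, so it cannot be 2-colored; at least 3 colors are needed.
3 colors suffice: A=blue, B=blue, C=green, D=red, E=blue, F=red. Each edge has distinct colors on its endpoints.

3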